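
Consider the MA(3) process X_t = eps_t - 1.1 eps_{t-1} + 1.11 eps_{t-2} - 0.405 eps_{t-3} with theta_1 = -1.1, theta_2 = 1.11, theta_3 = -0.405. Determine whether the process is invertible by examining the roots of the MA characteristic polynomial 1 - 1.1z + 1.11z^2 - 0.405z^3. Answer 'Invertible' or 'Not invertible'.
\text{Invertible}

The MA(q) characteristic polynomial is P(z) = 1 - 1.1z + 1.11z^2 - 0.405z^3.
Invertibility requires all roots to lie outside the unit circle, i.e. |z| > 1 for every root.
Degree 3: look for a simple real root z0 first, then factor out (1 - z/z0) and solve the remaining quadratic.
Testing z0 = 2: P(2) = 1 + (-1.1)(2) + (1.11)(2)^2 + (-0.405)(2)^3
  = 1 + (-2.2) + (4.44) + (-3.24) = 0.  So z_0 = 2 is a root, |z_0| = 2.
Divide out the factor (1 - 0.5 z) = (1 - z/z0) (since 1/z0 = 0.5):
  P(z) = (1 - 0.5 z)(1 + (-0.6) z + (0.81) z^2)
  [check: z-coef -0.6 - (0.5) = -1.1; z^2-coef 0.81 - (0.5)(-0.6) = 1.11; z^3-coef -(0.5)(0.81) = -0.405.]
Remaining roots from the quadratic factor 1 + (-0.6) z + (0.81) z^2:
  Set 1 + (-0.6) z + (0.81) z^2 = 0, i.e. a z^2 + b z + c = 0 with a = 0.81, b = -0.6, c = 1.
  Discriminant D = b^2 - 4ac = (-0.6)^2 - 4*(0.81)*1 = 0.36 - (3.24) = -2.88.
  D < 0, so the roots are the complex-conjugate pair z = (-b +/- i sqrt(-D)) / (2a) = 0.3704 +/- 1.0476i.
  For a conjugate pair |z|^2 = z * conj(z) = (product of roots) = c/a = 1/(0.81) = 1.234568, so |z| = sqrt(1.234568) = 1.1111 for both roots.
Moduli of all roots: 2.0000, 1.1111, 1.1111.
All moduli strictly greater than 1? Yes.
Verdict: Invertible.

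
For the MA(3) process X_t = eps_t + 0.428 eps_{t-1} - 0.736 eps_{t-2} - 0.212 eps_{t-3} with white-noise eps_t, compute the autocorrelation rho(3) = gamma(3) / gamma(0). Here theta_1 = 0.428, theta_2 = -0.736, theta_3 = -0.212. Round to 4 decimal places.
\rho(3) = -0.1198

For an MA(q) process with theta_0 = 1, the autocovariance is
  gamma(k) = sigma^2 * sum_{i=0..q-k} theta_i * theta_{i+k},
and rho(k) = gamma(k) / gamma(0). Sigma^2 cancels.
  numerator   = (1)*(-0.212) = -0.212.
  denominator = (1)^2 + (0.428)^2 + (-0.736)^2 + (-0.212)^2 = 1.769824.
  rho(3) = -0.212 / 1.769824 = -0.1198.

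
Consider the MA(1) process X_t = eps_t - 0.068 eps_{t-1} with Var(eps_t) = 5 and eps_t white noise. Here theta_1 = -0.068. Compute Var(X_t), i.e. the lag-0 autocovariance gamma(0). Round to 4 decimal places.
\gamma(0) = 5.0231

For an MA(q) process X_t = eps_t + sum_i theta_i eps_{t-i} with
Var(eps_t) = sigma^2, the variance is
  gamma(0) = sigma^2 * (1 + sum_i theta_i^2).
  sum_i theta_i^2 = (-0.068)^2 = 0.004624.
  gamma(0) = 5 * (1 + 0.004624) = 5 * 1.004624 = 5.02312, which rounds to 5.0231.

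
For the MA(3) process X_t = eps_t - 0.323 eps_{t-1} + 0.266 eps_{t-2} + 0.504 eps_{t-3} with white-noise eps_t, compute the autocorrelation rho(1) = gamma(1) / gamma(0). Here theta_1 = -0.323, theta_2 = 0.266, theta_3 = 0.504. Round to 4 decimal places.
\rho(1) = -0.1923

For an MA(q) process with theta_0 = 1, the autocovariance is
  gamma(k) = sigma^2 * sum_{i=0..q-k} theta_i * theta_{i+k},
and rho(k) = gamma(k) / gamma(0). Sigma^2 cancels.
  numerator   = (1)*(-0.323) + (-0.323)*(0.266) + (0.266)*(0.504) = -0.274854.
  denominator = (1)^2 + (-0.323)^2 + (0.266)^2 + (0.504)^2 = 1.429101.
  rho(1) = -0.274854 / 1.429101 = -0.1923.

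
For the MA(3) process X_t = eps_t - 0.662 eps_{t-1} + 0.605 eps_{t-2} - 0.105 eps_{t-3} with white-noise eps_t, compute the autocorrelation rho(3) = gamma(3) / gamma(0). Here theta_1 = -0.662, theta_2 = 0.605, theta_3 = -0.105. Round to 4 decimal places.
\rho(3) = -0.0578

For an MA(q) process with theta_0 = 1, the autocovariance is
  gamma(k) = sigma^2 * sum_{i=0..q-k} theta_i * theta_{i+k},
and rho(k) = gamma(k) / gamma(0). Sigma^2 cancels.
  numerator   = (1)*(-0.105) = -0.105.
  denominator = (1)^2 + (-0.662)^2 + (0.605)^2 + (-0.105)^2 = 1.815294.
  rho(3) = -0.105 / 1.815294 = -0.0578.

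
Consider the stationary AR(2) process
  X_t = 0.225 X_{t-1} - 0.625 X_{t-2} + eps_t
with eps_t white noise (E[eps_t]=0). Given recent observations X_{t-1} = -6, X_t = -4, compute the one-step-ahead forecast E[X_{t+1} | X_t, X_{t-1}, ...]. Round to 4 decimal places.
E[X_{t+1} \mid \mathcal F_t] = 2.8500

For an AR(p) model X_t = c + sum_i phi_i X_{t-i} + eps_t, the
one-step-ahead conditional mean is
  E[X_{t+1} | X_t, ...] = c + sum_i phi_i X_{t+1-i}.
Substitute known values:
  E[X_{t+1} | ...] = (0.225) * (-4) + (-0.625) * (-6)
                   = 2.8500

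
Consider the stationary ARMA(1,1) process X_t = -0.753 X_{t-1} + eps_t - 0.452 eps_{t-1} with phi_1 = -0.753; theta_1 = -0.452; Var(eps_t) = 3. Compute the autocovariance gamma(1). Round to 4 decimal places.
\gamma(1) = -11.1905

Multiply the model equation by X_{t-k} and take expectations. With theta_0 = psi_0 = 1 and psi_j the MA(infinity) weights, this gives
  gamma(k) - sum_i phi_i gamma(k-i) = c_k,
  c_k = sigma^2 * sum_{j=k..q} theta_j psi_{j-k}   (c_k = 0 for k > q),
using gamma(-m) = gamma(m).
psi-weights needed (psi_j = theta_j + sum_i phi_i psi_{j-i}):
  psi_1 = theta_1 + phi_1 = -0.452 + (-0.753) = -1.205
Right-hand sides:
  c_0 = sigma^2 (1 + theta_1 psi_1) = 3 * (1 + (-0.452)(-1.205)) = 3 * 1.54466 = 4.63398
  c_1 = sigma^2 theta_1 = 3 * (-0.452) = -1.356
  c_2 = 0
Equations for k = 0 and k = 1 (AR order 1):
  gamma(0) = phi_1 gamma(1) + c_0
  gamma(1) = phi_1 gamma(0) + c_1
Substituting the second into the first: gamma(0) (1 - phi_1^2) = c_0 + phi_1 c_1, so
  gamma(0) = (c_0 + phi_1 c_1) / (1 - phi_1^2) = (4.63398 + (-0.753)(-1.356)) / (1 - (-0.753)^2) = 5.655048 / 0.432991 = 13.060429.
  gamma(1) = phi_1 gamma(0) + c_1 = (-0.753)(13.060429) + (-1.356) = -11.190503.
Therefore gamma(1) = -11.1905 (to 4 decimal places).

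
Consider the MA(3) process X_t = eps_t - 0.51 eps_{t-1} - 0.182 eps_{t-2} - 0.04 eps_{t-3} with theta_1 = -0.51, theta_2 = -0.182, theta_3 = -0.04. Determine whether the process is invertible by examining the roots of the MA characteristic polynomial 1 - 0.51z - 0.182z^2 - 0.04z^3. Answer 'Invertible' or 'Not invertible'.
\text{Invertible}

The MA(q) characteristic polynomial is P(z) = 1 - 0.51z - 0.182z^2 - 0.04z^3.
Invertibility requires all roots to lie outside the unit circle, i.e. |z| > 1 for every root.
Degree 3: look for a simple real root z0 first, then factor out (1 - z/z0) and solve the remaining quadratic.
Testing z0 = 1.25: P(1.25) = 1 + (-0.51)(1.25) + (-0.182)(1.25)^2 + (-0.04)(1.25)^3
  = 1 + (-0.6375) + (-0.284375) + (-0.078125) = 0.  So z_0 = 1.25 is a root, |z_0| = 1.25.
Divide out the factor (1 - 0.8 z) = (1 - z/z0) (since 1/z0 = 0.8):
  P(z) = (1 - 0.8 z)(1 + (0.29) z + (0.05) z^2)
  [check: z-coef 0.29 - (0.8) = -0.51; z^2-coef 0.05 - (0.8)(0.29) = -0.182; z^3-coef -(0.8)(0.05) = -0.04.]
Remaining roots from the quadratic factor 1 + (0.29) z + (0.05) z^2:
  Set 1 + (0.29) z + (0.05) z^2 = 0, i.e. a z^2 + b z + c = 0 with a = 0.05, b = 0.29, c = 1.
  Discriminant D = b^2 - 4ac = (0.29)^2 - 4*(0.05)*1 = 0.0841 - (0.2) = -0.1159.
  D < 0, so the roots are the complex-conjugate pair z = (-b +/- i sqrt(-D)) / (2a) = -2.9 +/- 3.4044i.
  For a conjugate pair |z|^2 = z * conj(z) = (product of roots) = c/a = 1/(0.05) = 20, so |z| = sqrt(20) = 4.4721 for both roots.
Moduli of all roots: 1.2500, 4.4721, 4.4721.
All moduli strictly greater than 1? Yes.
Verdict: Invertible.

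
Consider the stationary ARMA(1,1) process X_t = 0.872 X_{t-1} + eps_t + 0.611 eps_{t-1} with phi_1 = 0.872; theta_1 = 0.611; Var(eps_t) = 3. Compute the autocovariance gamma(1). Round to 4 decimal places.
\gamma(1) = 28.4597

Multiply the model equation by X_{t-k} and take expectations. With theta_0 = psi_0 = 1 and psi_j the MA(infinity) weights, this gives
  gamma(k) - sum_i phi_i gamma(k-i) = c_k,
  c_k = sigma^2 * sum_{j=k..q} theta_j psi_{j-k}   (c_k = 0 for k > q),
using gamma(-m) = gamma(m).
psi-weights needed (psi_j = theta_j + sum_i phi_i psi_{j-i}):
  psi_1 = theta_1 + phi_1 = 0.611 + (0.872) = 1.483
Right-hand sides:
  c_0 = sigma^2 (1 + theta_1 psi_1) = 3 * (1 + (0.611)(1.483)) = 3 * 1.906113 = 5.718339
  c_1 = sigma^2 theta_1 = 3 * (0.611) = 1.833
  c_2 = 0
Equations for k = 0 and k = 1 (AR order 1):
  gamma(0) = phi_1 gamma(1) + c_0
  gamma(1) = phi_1 gamma(0) + c_1
Substituting the second into the first: gamma(0) (1 - phi_1^2) = c_0 + phi_1 c_1, so
  gamma(0) = (c_0 + phi_1 c_1) / (1 - phi_1^2) = (5.718339 + (0.872)(1.833)) / (1 - (0.872)^2) = 7.316715 / 0.239616 = 30.535169.
  gamma(1) = phi_1 gamma(0) + c_1 = (0.872)(30.535169) + (1.833) = 28.459667.
Therefore gamma(1) = 28.4597 (to 4 decimal places).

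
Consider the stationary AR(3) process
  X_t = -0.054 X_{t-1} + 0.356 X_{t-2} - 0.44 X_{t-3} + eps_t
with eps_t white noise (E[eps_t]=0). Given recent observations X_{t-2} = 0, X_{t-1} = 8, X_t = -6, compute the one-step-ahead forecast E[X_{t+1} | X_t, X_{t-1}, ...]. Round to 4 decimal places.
E[X_{t+1} \mid \mathcal F_t] = 3.1720

For an AR(p) model X_t = c + sum_i phi_i X_{t-i} + eps_t, the
one-step-ahead conditional mean is
  E[X_{t+1} | X_t, ...] = c + sum_i phi_i X_{t+1-i}.
Substitute known values:
  E[X_{t+1} | ...] = (-0.054) * (-6) + (0.356) * (8) + (-0.44) * (0)
                   = 3.1720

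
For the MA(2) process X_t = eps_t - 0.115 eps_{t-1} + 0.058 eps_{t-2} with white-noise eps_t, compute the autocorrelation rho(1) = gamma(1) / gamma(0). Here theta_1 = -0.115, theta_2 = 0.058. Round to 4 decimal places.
\rho(1) = -0.1197

For an MA(q) process with theta_0 = 1, the autocovariance is
  gamma(k) = sigma^2 * sum_{i=0..q-k} theta_i * theta_{i+k},
and rho(k) = gamma(k) / gamma(0). Sigma^2 cancels.
  numerator   = (1)*(-0.115) + (-0.115)*(0.058) = -0.12167.
  denominator = (1)^2 + (-0.115)^2 + (0.058)^2 = 1.016589.
  rho(1) = -0.12167 / 1.016589 = -0.1197.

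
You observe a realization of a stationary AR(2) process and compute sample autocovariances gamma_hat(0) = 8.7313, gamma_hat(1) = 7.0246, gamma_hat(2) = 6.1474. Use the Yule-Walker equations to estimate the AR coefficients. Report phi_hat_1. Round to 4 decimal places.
\hat\phi_{1} = 0.6750

The Yule-Walker equations for an AR(p) process read, in matrix form,
  Gamma_p phi = r_p,   with   (Gamma_p)_{ij} = gamma(|i - j|),
                       (r_p)_i = gamma(i),   i,j = 1..p.
Substitute the sample gammas (Toeplitz matrix and right-hand side of size 2):
  Gamma_p = [[8.7313, 7.0246], [7.0246, 8.7313]]
  r_p     = [7.0246, 6.1474]
Written out:
  8.7313 phi_1 + 7.0246 phi_2 = 7.0246
  7.0246 phi_1 + 8.7313 phi_2 = 6.1474
Solve by Cramer's rule:
  det = gamma(0)^2 - gamma(1)^2 = (8.7313)^2 - (7.0246)^2 = 76.23559969 - 49.34500516 = 26.89059453
  phi_hat_1 = [gamma(1) gamma(0) - gamma(1) gamma(2)] / det = [(7.0246)(8.7313) - (7.0246)(6.1474)] / 26.89059453 = 18.15086394 / 26.89059453 = 0.675
  phi_hat_2 = [gamma(0) gamma(2) - gamma(1)^2] / det = [(8.7313)(6.1474) - (7.0246)^2] / 26.89059453 = 4.32978846 / 26.89059453 = 0.161
So phi_hat = [0.6750, 0.1610].
Therefore phi_hat_1 = 0.6750.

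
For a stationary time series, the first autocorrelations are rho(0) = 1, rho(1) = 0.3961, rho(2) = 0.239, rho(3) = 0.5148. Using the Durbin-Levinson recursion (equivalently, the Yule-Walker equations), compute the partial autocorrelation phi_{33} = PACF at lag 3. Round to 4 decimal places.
\phi_{33} = 0.4679

The PACF at lag k is phi_{kk}, the last component of the solution
to the Yule-Walker system G_k phi = r_k where
  (G_k)_{ij} = rho(|i - j|), (r_k)_i = rho(i), i,j = 1..k.
Equivalently, Durbin-Levinson gives phi_{kk} iteratively:
  phi_{11} = rho(1)
  phi_{kk} = [rho(k) - sum_{j=1..k-1} phi_{k-1,j} rho(k-j)]
            / [1 - sum_{j=1..k-1} phi_{k-1,j} rho(j)],
  phi_{k,j} = phi_{k-1,j} - phi_{kk} phi_{k-1,k-j},  j = 1..k-1.
Step k = 1:
  phi_11 = rho(1) = 0.3961.
Step k = 2:
  phi_22 = [rho(2) - phi_11 rho(1)] / [1 - phi_11 rho(1)] = [0.239 - (0.3961)(0.3961)] / [1 - (0.3961)(0.3961)]
         = 0.08210479 / 0.84310479 = 0.097384.
  Update: phi_21 = phi_11 - phi_22 phi_11 = 0.3961 - (0.097384)(0.3961) = 0.357526.
Step k = 3:
  phi_33 = [rho(3) - phi_21 rho(2) - phi_22 rho(1)] / [1 - phi_21 rho(1) - phi_22 rho(2)]
    numerator   = 0.5148 - (0.357526)(0.239) - (0.097384)(0.3961) = 0.39077748
    denominator = 1 - (0.357526)(0.3961) - (0.097384)(0.239) = 0.83510911
  phi_33 = 0.39077748 / 0.83510911 = 0.4679.
Therefore phi_{33} = 0.4679.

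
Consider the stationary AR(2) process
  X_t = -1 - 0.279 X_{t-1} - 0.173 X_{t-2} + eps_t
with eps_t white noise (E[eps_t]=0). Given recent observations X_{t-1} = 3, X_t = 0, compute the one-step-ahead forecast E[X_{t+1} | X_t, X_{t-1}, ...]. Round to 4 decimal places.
E[X_{t+1} \mid \mathcal F_t] = -1.5190

For an AR(p) model X_t = c + sum_i phi_i X_{t-i} + eps_t, the
one-step-ahead conditional mean is
  E[X_{t+1} | X_t, ...] = c + sum_i phi_i X_{t+1-i}.
Substitute known values:
  E[X_{t+1} | ...] = -1 + (-0.279) * (0) + (-0.173) * (3)
                   = -1.5190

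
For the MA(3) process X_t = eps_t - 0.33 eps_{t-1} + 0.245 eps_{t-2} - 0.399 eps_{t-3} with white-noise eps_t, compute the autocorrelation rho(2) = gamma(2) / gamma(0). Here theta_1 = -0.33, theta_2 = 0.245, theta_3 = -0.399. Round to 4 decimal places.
\rho(2) = 0.2836

For an MA(q) process with theta_0 = 1, the autocovariance is
  gamma(k) = sigma^2 * sum_{i=0..q-k} theta_i * theta_{i+k},
and rho(k) = gamma(k) / gamma(0). Sigma^2 cancels.
  numerator   = (1)*(0.245) + (-0.33)*(-0.399) = 0.37667.
  denominator = (1)^2 + (-0.33)^2 + (0.245)^2 + (-0.399)^2 = 1.328126.
  rho(2) = 0.37667 / 1.328126 = 0.2836.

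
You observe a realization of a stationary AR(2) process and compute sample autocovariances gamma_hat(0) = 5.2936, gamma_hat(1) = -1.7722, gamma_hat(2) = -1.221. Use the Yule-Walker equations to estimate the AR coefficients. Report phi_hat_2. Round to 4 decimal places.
\hat\phi_{2} = -0.3860

The Yule-Walker equations for an AR(p) process read, in matrix form,
  Gamma_p phi = r_p,   with   (Gamma_p)_{ij} = gamma(|i - j|),
                       (r_p)_i = gamma(i),   i,j = 1..p.
Substitute the sample gammas (Toeplitz matrix and right-hand side of size 2):
  Gamma_p = [[5.2936, -1.7722], [-1.7722, 5.2936]]
  r_p     = [-1.7722, -1.221]
Written out:
  5.2936 phi_1 - 1.7722 phi_2 = -1.7722
  -1.7722 phi_1 + 5.2936 phi_2 = -1.221
Solve by Cramer's rule:
  det = gamma(0)^2 - gamma(1)^2 = (5.2936)^2 - (-1.7722)^2 = 28.02220096 - 3.14069284 = 24.88150812
  phi_hat_1 = [gamma(1) gamma(0) - gamma(1) gamma(2)] / det = [(-1.7722)(5.2936) - (-1.7722)(-1.221)] / 24.88150812 = -11.54517412 / 24.88150812 = -0.464
  phi_hat_2 = [gamma(0) gamma(2) - gamma(1)^2] / det = [(5.2936)(-1.221) - (-1.7722)^2] / 24.88150812 = -9.60417844 / 24.88150812 = -0.386
So phi_hat = [-0.4640, -0.3860].
Therefore phi_hat_2 = -0.3860.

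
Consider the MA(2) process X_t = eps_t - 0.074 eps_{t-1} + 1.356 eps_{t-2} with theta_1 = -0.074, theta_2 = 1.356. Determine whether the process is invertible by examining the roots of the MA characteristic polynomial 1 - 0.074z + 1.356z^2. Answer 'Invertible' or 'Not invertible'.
\text{Not invertible}

The MA(q) characteristic polynomial is P(z) = 1 - 0.074z + 1.356z^2.
Invertibility requires all roots to lie outside the unit circle, i.e. |z| > 1 for every root.
Set 1 + (-0.074) z + (1.356) z^2 = 0, i.e. a z^2 + b z + c = 0 with a = 1.356, b = -0.074, c = 1.
Discriminant D = b^2 - 4ac = (-0.074)^2 - 4*(1.356)*1 = 0.005476 - (5.424) = -5.418524.
D < 0, so the roots are the complex-conjugate pair z = (-b +/- i sqrt(-D)) / (2a) = 0.0273 +/- 0.8583i.
For a conjugate pair |z|^2 = z * conj(z) = (product of roots) = c/a = 1/(1.356) = 0.737463, so |z| = sqrt(0.737463) = 0.8588 for both roots.
Moduli of all roots: 0.8588, 0.8588.
All moduli strictly greater than 1? No.
Verdict: Not invertible.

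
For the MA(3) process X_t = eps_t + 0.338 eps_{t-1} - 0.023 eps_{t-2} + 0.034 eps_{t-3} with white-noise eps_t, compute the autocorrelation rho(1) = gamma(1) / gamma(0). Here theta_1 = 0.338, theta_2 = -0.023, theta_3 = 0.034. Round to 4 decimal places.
\rho(1) = 0.2952

For an MA(q) process with theta_0 = 1, the autocovariance is
  gamma(k) = sigma^2 * sum_{i=0..q-k} theta_i * theta_{i+k},
and rho(k) = gamma(k) / gamma(0). Sigma^2 cancels.
  numerator   = (1)*(0.338) + (0.338)*(-0.023) + (-0.023)*(0.034) = 0.329444.
  denominator = (1)^2 + (0.338)^2 + (-0.023)^2 + (0.034)^2 = 1.115929.
  rho(1) = 0.329444 / 1.115929 = 0.2952.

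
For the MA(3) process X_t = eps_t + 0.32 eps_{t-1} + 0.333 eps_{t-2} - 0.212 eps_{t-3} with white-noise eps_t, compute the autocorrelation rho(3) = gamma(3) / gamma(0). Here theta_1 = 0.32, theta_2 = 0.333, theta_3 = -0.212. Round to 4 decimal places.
\rho(3) = -0.1685

For an MA(q) process with theta_0 = 1, the autocovariance is
  gamma(k) = sigma^2 * sum_{i=0..q-k} theta_i * theta_{i+k},
and rho(k) = gamma(k) / gamma(0). Sigma^2 cancels.
  numerator   = (1)*(-0.212) = -0.212.
  denominator = (1)^2 + (0.32)^2 + (0.333)^2 + (-0.212)^2 = 1.258233.
  rho(3) = -0.212 / 1.258233 = -0.1685.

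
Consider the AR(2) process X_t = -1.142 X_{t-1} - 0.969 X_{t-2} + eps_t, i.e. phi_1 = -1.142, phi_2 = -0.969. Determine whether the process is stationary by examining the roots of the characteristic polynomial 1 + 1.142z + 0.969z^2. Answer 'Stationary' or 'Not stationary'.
\text{Stationary}

The AR(p) characteristic polynomial is P(z) = 1 + 1.142z + 0.969z^2.
Stationarity requires all roots to lie outside the unit circle, i.e. |z| > 1 for every root.
Set 1 + (1.142) z + (0.969) z^2 = 0, i.e. a z^2 + b z + c = 0 with a = 0.969, b = 1.142, c = 1.
Discriminant D = b^2 - 4ac = (1.142)^2 - 4*(0.969)*1 = 1.304164 - (3.876) = -2.571836.
D < 0, so the roots are the complex-conjugate pair z = (-b +/- i sqrt(-D)) / (2a) = -0.5893 +/- 0.8275i.
For a conjugate pair |z|^2 = z * conj(z) = (product of roots) = c/a = 1/(0.969) = 1.031992, so |z| = sqrt(1.031992) = 1.0159 for both roots.
Moduli of all roots: 1.0159, 1.0159.
All moduli strictly greater than 1? Yes.
Verdict: Stationary.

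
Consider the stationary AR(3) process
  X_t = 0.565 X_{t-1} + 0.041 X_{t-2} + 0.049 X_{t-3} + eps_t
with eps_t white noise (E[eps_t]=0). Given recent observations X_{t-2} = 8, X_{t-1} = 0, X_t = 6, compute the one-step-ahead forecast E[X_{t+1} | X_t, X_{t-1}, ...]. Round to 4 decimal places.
E[X_{t+1} \mid \mathcal F_t] = 3.7820

For an AR(p) model X_t = c + sum_i phi_i X_{t-i} + eps_t, the
one-step-ahead conditional mean is
  E[X_{t+1} | X_t, ...] = c + sum_i phi_i X_{t+1-i}.
Substitute known values:
  E[X_{t+1} | ...] = (0.565) * (6) + (0.041) * (0) + (0.049) * (8)
                   = 3.7820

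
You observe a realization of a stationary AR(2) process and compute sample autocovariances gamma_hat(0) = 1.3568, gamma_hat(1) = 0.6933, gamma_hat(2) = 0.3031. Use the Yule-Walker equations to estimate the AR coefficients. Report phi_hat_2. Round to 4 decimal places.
\hat\phi_{2} = -0.0510

The Yule-Walker equations for an AR(p) process read, in matrix form,
  Gamma_p phi = r_p,   with   (Gamma_p)_{ij} = gamma(|i - j|),
                       (r_p)_i = gamma(i),   i,j = 1..p.
Substitute the sample gammas (Toeplitz matrix and right-hand side of size 2):
  Gamma_p = [[1.3568, 0.6933], [0.6933, 1.3568]]
  r_p     = [0.6933, 0.3031]
Written out:
  1.3568 phi_1 + 0.6933 phi_2 = 0.6933
  0.6933 phi_1 + 1.3568 phi_2 = 0.3031
Solve by Cramer's rule:
  det = gamma(0)^2 - gamma(1)^2 = (1.3568)^2 - (0.6933)^2 = 1.84090624 - 0.48066489 = 1.36024135
  phi_hat_1 = [gamma(1) gamma(0) - gamma(1) gamma(2)] / det = [(0.6933)(1.3568) - (0.6933)(0.3031)] / 1.36024135 = 0.73053021 / 1.36024135 = 0.5371
  phi_hat_2 = [gamma(0) gamma(2) - gamma(1)^2] / det = [(1.3568)(0.3031) - (0.6933)^2] / 1.36024135 = -0.06941881 / 1.36024135 = -0.051
So phi_hat = [0.5371, -0.0510].
Therefore phi_hat_2 = -0.0510.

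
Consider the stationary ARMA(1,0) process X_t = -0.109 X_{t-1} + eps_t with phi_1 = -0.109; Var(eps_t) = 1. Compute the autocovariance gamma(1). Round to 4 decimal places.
\gamma(1) = -0.1103

Multiply the model equation by X_{t-k} and take expectations. With theta_0 = psi_0 = 1 and psi_j the MA(infinity) weights, this gives
  gamma(k) - sum_i phi_i gamma(k-i) = c_k,
  c_k = sigma^2 * sum_{j=k..q} theta_j psi_{j-k}   (c_k = 0 for k > q),
using gamma(-m) = gamma(m).
Pure AR (q = 0): c_0 = sigma^2 = 1, c_k = 0 for k >= 1.
Equations for k = 0 and k = 1 (AR order 1):
  gamma(0) = phi_1 gamma(1) + c_0
  gamma(1) = phi_1 gamma(0) + c_1
Substituting the second into the first: gamma(0) (1 - phi_1^2) = c_0 + phi_1 c_1, so
  gamma(0) = c_0 / (1 - phi_1^2) = 1 / (1 - (-0.109)^2) = 1 / 0.988119 = 1.012024.
  gamma(1) = phi_1 gamma(0) = (-0.109)(1.012024) = -0.110311.
Therefore gamma(1) = -0.1103 (to 4 decimal places).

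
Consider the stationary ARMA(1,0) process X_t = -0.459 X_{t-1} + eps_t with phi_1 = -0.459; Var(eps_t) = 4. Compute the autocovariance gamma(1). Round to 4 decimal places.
\gamma(1) = -2.3261

Multiply the model equation by X_{t-k} and take expectations. With theta_0 = psi_0 = 1 and psi_j the MA(infinity) weights, this gives
  gamma(k) - sum_i phi_i gamma(k-i) = c_k,
  c_k = sigma^2 * sum_{j=k..q} theta_j psi_{j-k}   (c_k = 0 for k > q),
using gamma(-m) = gamma(m).
Pure AR (q = 0): c_0 = sigma^2 = 4, c_k = 0 for k >= 1.
Equations for k = 0 and k = 1 (AR order 1):
  gamma(0) = phi_1 gamma(1) + c_0
  gamma(1) = phi_1 gamma(0) + c_1
Substituting the second into the first: gamma(0) (1 - phi_1^2) = c_0 + phi_1 c_1, so
  gamma(0) = c_0 / (1 - phi_1^2) = 4 / (1 - (-0.459)^2) = 4 / 0.789319 = 5.06766.
  gamma(1) = phi_1 gamma(0) = (-0.459)(5.06766) = -2.326056.
Therefore gamma(1) = -2.3261 (to 4 decimal places).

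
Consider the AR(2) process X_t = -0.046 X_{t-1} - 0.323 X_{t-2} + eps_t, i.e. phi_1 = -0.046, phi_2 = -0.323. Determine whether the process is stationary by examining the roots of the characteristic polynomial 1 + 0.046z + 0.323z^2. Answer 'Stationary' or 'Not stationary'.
\text{Stationary}

The AR(p) characteristic polynomial is P(z) = 1 + 0.046z + 0.323z^2.
Stationarity requires all roots to lie outside the unit circle, i.e. |z| > 1 for every root.
Set 1 + (0.046) z + (0.323) z^2 = 0, i.e. a z^2 + b z + c = 0 with a = 0.323, b = 0.046, c = 1.
Discriminant D = b^2 - 4ac = (0.046)^2 - 4*(0.323)*1 = 0.002116 - (1.292) = -1.289884.
D < 0, so the roots are the complex-conjugate pair z = (-b +/- i sqrt(-D)) / (2a) = -0.0712 +/- 1.7581i.
For a conjugate pair |z|^2 = z * conj(z) = (product of roots) = c/a = 1/(0.323) = 3.095975, so |z| = sqrt(3.095975) = 1.7595 for both roots.
Moduli of all roots: 1.7595, 1.7595.
All moduli strictly greater than 1? Yes.
Verdict: Stationary.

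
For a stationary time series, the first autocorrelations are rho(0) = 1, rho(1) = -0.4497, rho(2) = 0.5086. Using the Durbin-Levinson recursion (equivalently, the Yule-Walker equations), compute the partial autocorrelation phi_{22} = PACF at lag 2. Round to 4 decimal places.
\phi_{22} = 0.3840

The PACF at lag k is phi_{kk}, the last component of the solution
to the Yule-Walker system G_k phi = r_k where
  (G_k)_{ij} = rho(|i - j|), (r_k)_i = rho(i), i,j = 1..k.
Equivalently, Durbin-Levinson gives phi_{kk} iteratively:
  phi_{11} = rho(1)
  phi_{kk} = [rho(k) - sum_{j=1..k-1} phi_{k-1,j} rho(k-j)]
            / [1 - sum_{j=1..k-1} phi_{k-1,j} rho(j)],
  phi_{k,j} = phi_{k-1,j} - phi_{kk} phi_{k-1,k-j},  j = 1..k-1.
Step k = 1:
  phi_11 = rho(1) = -0.4497.
Step k = 2:
  phi_22 = [rho(2) - phi_11 rho(1)] / [1 - phi_11 rho(1)] = [0.5086 - (-0.4497)(-0.4497)] / [1 - (-0.4497)(-0.4497)]
         = 0.30636991 / 0.79776991 = 0.384.
Therefore phi_{22} = 0.3840.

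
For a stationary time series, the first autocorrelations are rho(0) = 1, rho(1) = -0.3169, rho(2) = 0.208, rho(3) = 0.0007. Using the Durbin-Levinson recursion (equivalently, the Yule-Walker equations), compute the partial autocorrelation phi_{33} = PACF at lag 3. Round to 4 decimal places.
\phi_{33} = 0.1090

The PACF at lag k is phi_{kk}, the last component of the solution
to the Yule-Walker system G_k phi = r_k where
  (G_k)_{ij} = rho(|i - j|), (r_k)_i = rho(i), i,j = 1..k.
Equivalently, Durbin-Levinson gives phi_{kk} iteratively:
  phi_{11} = rho(1)
  phi_{kk} = [rho(k) - sum_{j=1..k-1} phi_{k-1,j} rho(k-j)]
            / [1 - sum_{j=1..k-1} phi_{k-1,j} rho(j)],
  phi_{k,j} = phi_{k-1,j} - phi_{kk} phi_{k-1,k-j},  j = 1..k-1.
Step k = 1:
  phi_11 = rho(1) = -0.3169.
Step k = 2:
  phi_22 = [rho(2) - phi_11 rho(1)] / [1 - phi_11 rho(1)] = [0.208 - (-0.3169)(-0.3169)] / [1 - (-0.3169)(-0.3169)]
         = 0.10757439 / 0.89957439 = 0.119584.
  Update: phi_21 = phi_11 - phi_22 phi_11 = -0.3169 - (0.119584)(-0.3169) = -0.279004.
Step k = 3:
  phi_33 = [rho(3) - phi_21 rho(2) - phi_22 rho(1)] / [1 - phi_21 rho(1) - phi_22 rho(2)]
    numerator   = 0.0007 - (-0.279004)(0.208) - (0.119584)(-0.3169) = 0.09662888
    denominator = 1 - (-0.279004)(-0.3169) - (0.119584)(0.208) = 0.88671025
  phi_33 = 0.09662888 / 0.88671025 = 0.109.
Therefore phi_{33} = 0.1090.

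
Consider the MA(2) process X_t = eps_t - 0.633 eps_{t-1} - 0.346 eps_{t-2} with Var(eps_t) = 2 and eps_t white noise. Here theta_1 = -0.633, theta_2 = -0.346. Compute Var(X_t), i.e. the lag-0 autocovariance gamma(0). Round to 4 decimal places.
\gamma(0) = 3.0408

For an MA(q) process X_t = eps_t + sum_i theta_i eps_{t-i} with
Var(eps_t) = sigma^2, the variance is
  gamma(0) = sigma^2 * (1 + sum_i theta_i^2).
  sum_i theta_i^2 = (-0.633)^2 + (-0.346)^2 = 0.400689 + 0.119716 = 0.520405.
  gamma(0) = 2 * (1 + 0.520405) = 2 * 1.520405 = 3.04081, which rounds to 3.0408.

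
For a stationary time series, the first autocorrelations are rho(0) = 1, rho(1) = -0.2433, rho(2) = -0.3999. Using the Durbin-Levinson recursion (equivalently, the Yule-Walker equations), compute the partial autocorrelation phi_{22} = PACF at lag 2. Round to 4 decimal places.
\phi_{22} = -0.4880

The PACF at lag k is phi_{kk}, the last component of the solution
to the Yule-Walker system G_k phi = r_k where
  (G_k)_{ij} = rho(|i - j|), (r_k)_i = rho(i), i,j = 1..k.
Equivalently, Durbin-Levinson gives phi_{kk} iteratively:
  phi_{11} = rho(1)
  phi_{kk} = [rho(k) - sum_{j=1..k-1} phi_{k-1,j} rho(k-j)]
            / [1 - sum_{j=1..k-1} phi_{k-1,j} rho(j)],
  phi_{k,j} = phi_{k-1,j} - phi_{kk} phi_{k-1,k-j},  j = 1..k-1.
Step k = 1:
  phi_11 = rho(1) = -0.2433.
Step k = 2:
  phi_22 = [rho(2) - phi_11 rho(1)] / [1 - phi_11 rho(1)] = [-0.3999 - (-0.2433)(-0.2433)] / [1 - (-0.2433)(-0.2433)]
         = -0.45909489 / 0.94080511 = -0.488.
Therefore phi_{22} = -0.4880.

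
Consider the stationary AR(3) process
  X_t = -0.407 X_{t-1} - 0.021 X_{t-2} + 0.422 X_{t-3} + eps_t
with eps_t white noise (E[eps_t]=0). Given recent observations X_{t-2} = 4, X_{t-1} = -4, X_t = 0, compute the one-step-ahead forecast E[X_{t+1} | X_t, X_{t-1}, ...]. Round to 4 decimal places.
E[X_{t+1} \mid \mathcal F_t] = 1.7720

For an AR(p) model X_t = c + sum_i phi_i X_{t-i} + eps_t, the
one-step-ahead conditional mean is
  E[X_{t+1} | X_t, ...] = c + sum_i phi_i X_{t+1-i}.
Substitute known values:
  E[X_{t+1} | ...] = (-0.407) * (0) + (-0.021) * (-4) + (0.422) * (4)
                   = 1.7720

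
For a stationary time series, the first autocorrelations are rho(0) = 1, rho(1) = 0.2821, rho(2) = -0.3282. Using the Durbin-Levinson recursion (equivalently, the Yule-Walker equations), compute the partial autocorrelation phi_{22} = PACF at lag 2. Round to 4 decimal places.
\phi_{22} = -0.4430

The PACF at lag k is phi_{kk}, the last component of the solution
to the Yule-Walker system G_k phi = r_k where
  (G_k)_{ij} = rho(|i - j|), (r_k)_i = rho(i), i,j = 1..k.
Equivalently, Durbin-Levinson gives phi_{kk} iteratively:
  phi_{11} = rho(1)
  phi_{kk} = [rho(k) - sum_{j=1..k-1} phi_{k-1,j} rho(k-j)]
            / [1 - sum_{j=1..k-1} phi_{k-1,j} rho(j)],
  phi_{k,j} = phi_{k-1,j} - phi_{kk} phi_{k-1,k-j},  j = 1..k-1.
Step k = 1:
  phi_11 = rho(1) = 0.2821.
Step k = 2:
  phi_22 = [rho(2) - phi_11 rho(1)] / [1 - phi_11 rho(1)] = [-0.3282 - (0.2821)(0.2821)] / [1 - (0.2821)(0.2821)]
         = -0.40778041 / 0.92041959 = -0.443.
Therefore phi_{22} = -0.4430.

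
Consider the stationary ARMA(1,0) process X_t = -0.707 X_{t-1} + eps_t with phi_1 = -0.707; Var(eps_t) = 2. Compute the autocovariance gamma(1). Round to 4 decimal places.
\gamma(1) = -2.8271

Multiply the model equation by X_{t-k} and take expectations. With theta_0 = psi_0 = 1 and psi_j the MA(infinity) weights, this gives
  gamma(k) - sum_i phi_i gamma(k-i) = c_k,
  c_k = sigma^2 * sum_{j=k..q} theta_j psi_{j-k}   (c_k = 0 for k > q),
using gamma(-m) = gamma(m).
Pure AR (q = 0): c_0 = sigma^2 = 2, c_k = 0 for k >= 1.
Equations for k = 0 and k = 1 (AR order 1):
  gamma(0) = phi_1 gamma(1) + c_0
  gamma(1) = phi_1 gamma(0) + c_1
Substituting the second into the first: gamma(0) (1 - phi_1^2) = c_0 + phi_1 c_1, so
  gamma(0) = c_0 / (1 - phi_1^2) = 2 / (1 - (-0.707)^2) = 2 / 0.500151 = 3.998792.
  gamma(1) = phi_1 gamma(0) = (-0.707)(3.998792) = -2.827146.
Therefore gamma(1) = -2.8271 (to 4 decimal places).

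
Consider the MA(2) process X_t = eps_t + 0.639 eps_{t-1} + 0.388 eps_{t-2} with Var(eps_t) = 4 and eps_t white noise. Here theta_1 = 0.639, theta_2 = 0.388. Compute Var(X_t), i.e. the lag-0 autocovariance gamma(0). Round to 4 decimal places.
\gamma(0) = 6.2355

For an MA(q) process X_t = eps_t + sum_i theta_i eps_{t-i} with
Var(eps_t) = sigma^2, the variance is
  gamma(0) = sigma^2 * (1 + sum_i theta_i^2).
  sum_i theta_i^2 = (0.639)^2 + (0.388)^2 = 0.408321 + 0.150544 = 0.558865.
  gamma(0) = 4 * (1 + 0.558865) = 4 * 1.558865 = 6.23546, which rounds to 6.2355.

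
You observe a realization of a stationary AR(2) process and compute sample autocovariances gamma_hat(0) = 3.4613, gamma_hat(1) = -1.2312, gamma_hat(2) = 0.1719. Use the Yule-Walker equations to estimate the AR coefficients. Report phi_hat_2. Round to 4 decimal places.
\hat\phi_{2} = -0.0880

The Yule-Walker equations for an AR(p) process read, in matrix form,
  Gamma_p phi = r_p,   with   (Gamma_p)_{ij} = gamma(|i - j|),
                       (r_p)_i = gamma(i),   i,j = 1..p.
Substitute the sample gammas (Toeplitz matrix and right-hand side of size 2):
  Gamma_p = [[3.4613, -1.2312], [-1.2312, 3.4613]]
  r_p     = [-1.2312, 0.1719]
Written out:
  3.4613 phi_1 - 1.2312 phi_2 = -1.2312
  -1.2312 phi_1 + 3.4613 phi_2 = 0.1719
Solve by Cramer's rule:
  det = gamma(0)^2 - gamma(1)^2 = (3.4613)^2 - (-1.2312)^2 = 11.98059769 - 1.51585344 = 10.46474425
  phi_hat_1 = [gamma(1) gamma(0) - gamma(1) gamma(2)] / det = [(-1.2312)(3.4613) - (-1.2312)(0.1719)] / 10.46474425 = -4.04990928 / 10.46474425 = -0.387
  phi_hat_2 = [gamma(0) gamma(2) - gamma(1)^2] / det = [(3.4613)(0.1719) - (-1.2312)^2] / 10.46474425 = -0.92085597 / 10.46474425 = -0.088
So phi_hat = [-0.3870, -0.0880].
Therefore phi_hat_2 = -0.0880.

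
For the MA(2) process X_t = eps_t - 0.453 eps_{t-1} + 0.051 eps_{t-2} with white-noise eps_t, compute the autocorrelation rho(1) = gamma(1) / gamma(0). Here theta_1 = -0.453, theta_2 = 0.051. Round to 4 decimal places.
\rho(1) = -0.3942

For an MA(q) process with theta_0 = 1, the autocovariance is
  gamma(k) = sigma^2 * sum_{i=0..q-k} theta_i * theta_{i+k},
and rho(k) = gamma(k) / gamma(0). Sigma^2 cancels.
  numerator   = (1)*(-0.453) + (-0.453)*(0.051) = -0.476103.
  denominator = (1)^2 + (-0.453)^2 + (0.051)^2 = 1.20781.
  rho(1) = -0.476103 / 1.20781 = -0.3942.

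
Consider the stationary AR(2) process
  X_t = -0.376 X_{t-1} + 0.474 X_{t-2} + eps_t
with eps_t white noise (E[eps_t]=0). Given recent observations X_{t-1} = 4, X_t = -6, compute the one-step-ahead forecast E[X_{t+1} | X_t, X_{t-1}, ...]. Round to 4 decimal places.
E[X_{t+1} \mid \mathcal F_t] = 4.1520

For an AR(p) model X_t = c + sum_i phi_i X_{t-i} + eps_t, the
one-step-ahead conditional mean is
  E[X_{t+1} | X_t, ...] = c + sum_i phi_i X_{t+1-i}.
Substitute known values:
  E[X_{t+1} | ...] = (-0.376) * (-6) + (0.474) * (4)
                   = 4.1520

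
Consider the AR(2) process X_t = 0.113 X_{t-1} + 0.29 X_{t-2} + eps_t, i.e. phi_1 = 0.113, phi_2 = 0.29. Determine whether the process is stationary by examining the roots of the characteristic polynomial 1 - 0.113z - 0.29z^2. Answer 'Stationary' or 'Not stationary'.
\text{Stationary}

The AR(p) characteristic polynomial is P(z) = 1 - 0.113z - 0.29z^2.
Stationarity requires all roots to lie outside the unit circle, i.e. |z| > 1 for every root.
Set 1 + (-0.113) z + (-0.29) z^2 = 0, i.e. a z^2 + b z + c = 0 with a = -0.29, b = -0.113, c = 1.
Discriminant D = b^2 - 4ac = (-0.113)^2 - 4*(-0.29)*1 = 0.012769 - (-1.16) = 1.172769.
D >= 0, so the roots are real: z = (-b +/- sqrt(D)) / (2a) = (0.113 +/- 1.082945) / (-0.58).
  z_1 = (0.113 + 1.082945) / (-0.58) = -2.062,   |z_1| = 2.062.
  z_2 = (0.113 - 1.082945) / (-0.58) = 1.6723,   |z_2| = 1.6723.
Moduli of all roots: 2.0620, 1.6723.
All moduli strictly greater than 1? Yes.
Verdict: Stationary.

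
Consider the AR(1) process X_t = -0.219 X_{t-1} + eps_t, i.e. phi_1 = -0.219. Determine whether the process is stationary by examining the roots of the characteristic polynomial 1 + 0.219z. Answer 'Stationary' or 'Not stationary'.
\text{Stationary}

The AR(p) characteristic polynomial is P(z) = 1 + 0.219z.
Stationarity requires all roots to lie outside the unit circle, i.e. |z| > 1 for every root.
This is linear in z: 1 + (0.219) z = 0  =>  z = -1/(0.219) = -4.56621,  |z| = 4.56621.
Moduli of all roots: 4.5662.
All moduli strictly greater than 1? Yes.
Verdict: Stationary.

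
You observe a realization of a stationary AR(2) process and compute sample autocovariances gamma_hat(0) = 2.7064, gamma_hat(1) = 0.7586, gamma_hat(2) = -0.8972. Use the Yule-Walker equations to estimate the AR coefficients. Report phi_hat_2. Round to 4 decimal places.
\hat\phi_{2} = -0.4450

The Yule-Walker equations for an AR(p) process read, in matrix form,
  Gamma_p phi = r_p,   with   (Gamma_p)_{ij} = gamma(|i - j|),
                       (r_p)_i = gamma(i),   i,j = 1..p.
Substitute the sample gammas (Toeplitz matrix and right-hand side of size 2):
  Gamma_p = [[2.7064, 0.7586], [0.7586, 2.7064]]
  r_p     = [0.7586, -0.8972]
Written out:
  2.7064 phi_1 + 0.7586 phi_2 = 0.7586
  0.7586 phi_1 + 2.7064 phi_2 = -0.8972
Solve by Cramer's rule:
  det = gamma(0)^2 - gamma(1)^2 = (2.7064)^2 - (0.7586)^2 = 7.32460096 - 0.57547396 = 6.749127
  phi_hat_1 = [gamma(1) gamma(0) - gamma(1) gamma(2)] / det = [(0.7586)(2.7064) - (0.7586)(-0.8972)] / 6.749127 = 2.73369096 / 6.749127 = 0.405
  phi_hat_2 = [gamma(0) gamma(2) - gamma(1)^2] / det = [(2.7064)(-0.8972) - (0.7586)^2] / 6.749127 = -3.00365604 / 6.749127 = -0.445
So phi_hat = [0.4050, -0.4450].
Therefore phi_hat_2 = -0.4450.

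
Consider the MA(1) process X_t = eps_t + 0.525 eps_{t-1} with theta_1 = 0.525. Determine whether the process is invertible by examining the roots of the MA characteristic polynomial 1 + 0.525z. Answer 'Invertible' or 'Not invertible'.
\text{Invertible}

The MA(q) characteristic polynomial is P(z) = 1 + 0.525z.
Invertibility requires all roots to lie outside the unit circle, i.e. |z| > 1 for every root.
This is linear in z: 1 + (0.525) z = 0  =>  z = -1/(0.525) = -1.904762,  |z| = 1.904762.
Moduli of all roots: 1.9048.
All moduli strictly greater than 1? Yes.
Verdict: Invertible.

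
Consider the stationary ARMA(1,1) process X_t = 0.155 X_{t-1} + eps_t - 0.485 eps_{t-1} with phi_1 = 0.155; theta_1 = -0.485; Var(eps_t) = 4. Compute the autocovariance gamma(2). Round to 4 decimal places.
\gamma(2) = -0.1939

Multiply the model equation by X_{t-k} and take expectations. With theta_0 = psi_0 = 1 and psi_j the MA(infinity) weights, this gives
  gamma(k) - sum_i phi_i gamma(k-i) = c_k,
  c_k = sigma^2 * sum_{j=k..q} theta_j psi_{j-k}   (c_k = 0 for k > q),
using gamma(-m) = gamma(m).
psi-weights needed (psi_j = theta_j + sum_i phi_i psi_{j-i}):
  psi_1 = theta_1 + phi_1 = -0.485 + (0.155) = -0.33
Right-hand sides:
  c_0 = sigma^2 (1 + theta_1 psi_1) = 4 * (1 + (-0.485)(-0.33)) = 4 * 1.16005 = 4.6402
  c_1 = sigma^2 theta_1 = 4 * (-0.485) = -1.94
  c_2 = 0
Equations for k = 0 and k = 1 (AR order 1):
  gamma(0) = phi_1 gamma(1) + c_0
  gamma(1) = phi_1 gamma(0) + c_1
Substituting the second into the first: gamma(0) (1 - phi_1^2) = c_0 + phi_1 c_1, so
  gamma(0) = (c_0 + phi_1 c_1) / (1 - phi_1^2) = (4.6402 + (0.155)(-1.94)) / (1 - (0.155)^2) = 4.3395 / 0.975975 = 4.446323.
  gamma(1) = phi_1 gamma(0) + c_1 = (0.155)(4.446323) + (-1.94) = -1.25082.
For k = 2 (> q): gamma(2) = phi_1 gamma(1) = (0.155)(-1.25082) = -0.193877.
Therefore gamma(2) = -0.1939 (to 4 decimal places).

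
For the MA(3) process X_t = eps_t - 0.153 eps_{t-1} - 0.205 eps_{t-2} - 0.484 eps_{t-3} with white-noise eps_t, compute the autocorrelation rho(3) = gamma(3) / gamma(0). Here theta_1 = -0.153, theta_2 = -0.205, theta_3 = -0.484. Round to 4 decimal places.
\rho(3) = -0.3724

For an MA(q) process with theta_0 = 1, the autocovariance is
  gamma(k) = sigma^2 * sum_{i=0..q-k} theta_i * theta_{i+k},
and rho(k) = gamma(k) / gamma(0). Sigma^2 cancels.
  numerator   = (1)*(-0.484) = -0.484.
  denominator = (1)^2 + (-0.153)^2 + (-0.205)^2 + (-0.484)^2 = 1.29969.
  rho(3) = -0.484 / 1.29969 = -0.3724.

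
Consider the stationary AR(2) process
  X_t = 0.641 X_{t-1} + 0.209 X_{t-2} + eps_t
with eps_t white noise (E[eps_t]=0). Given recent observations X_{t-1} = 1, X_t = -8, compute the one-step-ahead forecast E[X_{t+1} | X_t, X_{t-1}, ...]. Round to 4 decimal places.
E[X_{t+1} \mid \mathcal F_t] = -4.9190

For an AR(p) model X_t = c + sum_i phi_i X_{t-i} + eps_t, the
one-step-ahead conditional mean is
  E[X_{t+1} | X_t, ...] = c + sum_i phi_i X_{t+1-i}.
Substitute known values:
  E[X_{t+1} | ...] = (0.641) * (-8) + (0.209) * (1)
                   = -4.9190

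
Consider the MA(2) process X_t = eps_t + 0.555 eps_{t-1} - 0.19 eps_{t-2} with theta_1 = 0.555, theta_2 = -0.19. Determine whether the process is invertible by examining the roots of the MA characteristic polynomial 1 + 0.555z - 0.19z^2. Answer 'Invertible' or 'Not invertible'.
\text{Invertible}

The MA(q) characteristic polynomial is P(z) = 1 + 0.555z - 0.19z^2.
Invertibility requires all roots to lie outside the unit circle, i.e. |z| > 1 for every root.
Set 1 + (0.555) z + (-0.19) z^2 = 0, i.e. a z^2 + b z + c = 0 with a = -0.19, b = 0.555, c = 1.
Discriminant D = b^2 - 4ac = (0.555)^2 - 4*(-0.19)*1 = 0.308025 - (-0.76) = 1.068025.
D >= 0, so the roots are real: z = (-b +/- sqrt(D)) / (2a) = (-0.555 +/- 1.033453) / (-0.38).
  z_1 = (-0.555 + 1.033453) / (-0.38) = -1.2591,   |z_1| = 1.2591.
  z_2 = (-0.555 - 1.033453) / (-0.38) = 4.1801,   |z_2| = 4.1801.
Moduli of all roots: 1.2591, 4.1801.
All moduli strictly greater than 1? Yes.
Verdict: Invertible.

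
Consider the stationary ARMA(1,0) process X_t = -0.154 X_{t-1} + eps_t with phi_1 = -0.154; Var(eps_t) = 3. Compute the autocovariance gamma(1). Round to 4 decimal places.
\gamma(1) = -0.4732

Multiply the model equation by X_{t-k} and take expectations. With theta_0 = psi_0 = 1 and psi_j the MA(infinity) weights, this gives
  gamma(k) - sum_i phi_i gamma(k-i) = c_k,
  c_k = sigma^2 * sum_{j=k..q} theta_j psi_{j-k}   (c_k = 0 for k > q),
using gamma(-m) = gamma(m).
Pure AR (q = 0): c_0 = sigma^2 = 3, c_k = 0 for k >= 1.
Equations for k = 0 and k = 1 (AR order 1):
  gamma(0) = phi_1 gamma(1) + c_0
  gamma(1) = phi_1 gamma(0) + c_1
Substituting the second into the first: gamma(0) (1 - phi_1^2) = c_0 + phi_1 c_1, so
  gamma(0) = c_0 / (1 - phi_1^2) = 3 / (1 - (-0.154)^2) = 3 / 0.976284 = 3.072876.
  gamma(1) = phi_1 gamma(0) = (-0.154)(3.072876) = -0.473223.
Therefore gamma(1) = -0.4732 (to 4 decimal places).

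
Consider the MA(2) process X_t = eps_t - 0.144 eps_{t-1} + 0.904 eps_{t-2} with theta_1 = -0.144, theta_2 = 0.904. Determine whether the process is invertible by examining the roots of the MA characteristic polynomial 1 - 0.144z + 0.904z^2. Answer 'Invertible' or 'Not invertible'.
\text{Invertible}

The MA(q) characteristic polynomial is P(z) = 1 - 0.144z + 0.904z^2.
Invertibility requires all roots to lie outside the unit circle, i.e. |z| > 1 for every root.
Set 1 + (-0.144) z + (0.904) z^2 = 0, i.e. a z^2 + b z + c = 0 with a = 0.904, b = -0.144, c = 1.
Discriminant D = b^2 - 4ac = (-0.144)^2 - 4*(0.904)*1 = 0.020736 - (3.616) = -3.595264.
D < 0, so the roots are the complex-conjugate pair z = (-b +/- i sqrt(-D)) / (2a) = 0.0796 +/- 1.0487i.
For a conjugate pair |z|^2 = z * conj(z) = (product of roots) = c/a = 1/(0.904) = 1.106195, so |z| = sqrt(1.106195) = 1.0518 for both roots.
Moduli of all roots: 1.0518, 1.0518.
All moduli strictly greater than 1? Yes.
Verdict: Invertible.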